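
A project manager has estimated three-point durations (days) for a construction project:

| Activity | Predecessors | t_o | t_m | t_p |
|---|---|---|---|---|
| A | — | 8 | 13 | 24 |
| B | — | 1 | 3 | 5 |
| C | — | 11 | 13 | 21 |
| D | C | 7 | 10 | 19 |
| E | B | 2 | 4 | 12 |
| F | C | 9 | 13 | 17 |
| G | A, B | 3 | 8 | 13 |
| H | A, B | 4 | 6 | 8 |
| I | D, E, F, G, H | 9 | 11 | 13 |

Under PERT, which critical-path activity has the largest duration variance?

te_A = (8 + 4·13 + 24)/6 = 84/6 = 14; σ²_A = ((24−8)/6)² = 7.111
te_B = (1 + 4·3 + 5)/6 = 18/6 = 3; σ²_B = ((5−1)/6)² = 0.444
te_C = (11 + 4·13 + 21)/6 = 84/6 = 14; σ²_C = ((21−11)/6)² = 2.778
te_D = (7 + 4·10 + 19)/6 = 66/6 = 11; σ²_D = ((19−7)/6)² = 4.000
te_E = (2 + 4·4 + 12)/6 = 30/6 = 5; σ²_E = ((12−2)/6)² = 2.778
te_F = (9 + 4·13 + 17)/6 = 78/6 = 13; σ²_F = ((17−9)/6)² = 1.778
te_G = (3 + 4·8 + 13)/6 = 48/6 = 8; σ²_G = ((13−3)/6)² = 2.778
te_H = (4 + 4·6 + 8)/6 = 36/6 = 6; σ²_H = ((8−4)/6)² = 0.444
te_I = (9 + 4·11 + 13)/6 = 66/6 = 11; σ²_I = ((13−9)/6)² = 0.444

Forward pass:
ES_A = 0; EF_A = 14
ES_B = 0; EF_B = 3
ES_C = 0; EF_C = 14
ES_D = 14; EF_D = 14+11 = 25
ES_E = 3; EF_E = 3+5 = 8
ES_F = 14; EF_F = 14+13 = 27
ES_G = max(EF_A=14, EF_B=3) = 14; EF_G = 14+8 = 22
ES_H = max(EF_A=14, EF_B=3) = 14; EF_H = 14+6 = 20
ES_I = max(EF_D=25, EF_E=8, EF_F=27, EF_G=22, EF_H=20) = 27; EF_I = 27+11 = 38
Expected project duration μ = 38 days. Critical path: C → F → I.

Variances on critical path: σ²_C=2.778, σ²_F=1.778, σ²_I=0.444.
Largest is σ²_C = 2.778.

C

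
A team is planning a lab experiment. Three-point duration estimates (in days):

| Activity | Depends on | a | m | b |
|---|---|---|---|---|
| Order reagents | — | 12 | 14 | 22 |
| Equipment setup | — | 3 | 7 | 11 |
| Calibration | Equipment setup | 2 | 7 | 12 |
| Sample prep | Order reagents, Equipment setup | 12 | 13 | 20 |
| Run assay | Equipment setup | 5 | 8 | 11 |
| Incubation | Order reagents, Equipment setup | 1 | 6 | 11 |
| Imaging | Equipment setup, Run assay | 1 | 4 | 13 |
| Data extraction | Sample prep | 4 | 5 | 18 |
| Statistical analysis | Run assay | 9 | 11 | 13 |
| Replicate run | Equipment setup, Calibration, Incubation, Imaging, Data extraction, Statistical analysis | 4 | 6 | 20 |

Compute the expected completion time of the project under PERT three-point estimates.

te_Order reagents = (12 + 4·14 + 22)/6 = 90/6 = 15
te_Equipment setup = (3 + 4·7 + 11)/6 = 42/6 = 7
te_Calibration = (2 + 4·7 + 12)/6 = 42/6 = 7
te_Sample prep = (12 + 4·13 + 20)/6 = 84/6 = 14
te_Run assay = (5 + 4·8 + 11)/6 = 48/6 = 8
te_Incubation = (1 + 4·6 + 11)/6 = 36/6 = 6
te_Imaging = (1 + 4·4 + 13)/6 = 30/6 = 5
te_Data extraction = (4 + 4·5 + 18)/6 = 42/6 = 7
te_Statistical analysis = (9 + 4·11 + 13)/6 = 66/6 = 11
te_Replicate run = (4 + 4·6 + 20)/6 = 48/6 = 8

Forward pass:
ES_Order reagents = 0; EF_Order reagents = 15
ES_Equipment setup = 0; EF_Equipment setup = 7
ES_Calibration = 7; EF_Calibration = 7+7 = 14
ES_Sample prep = max(EF_Order reagents=15, EF_Equipment setup=7) = 15; EF_Sample prep = 15+14 = 29
ES_Run assay = 7; EF_Run assay = 7+8 = 15
ES_Incubation = max(EF_Order reagents=15, EF_Equipment setup=7) = 15; EF_Incubation = 15+6 = 21
ES_Imaging = max(EF_Equipment setup=7, EF_Run assay=15) = 15; EF_Imaging = 15+5 = 20
ES_Data extraction = 29; EF_Data extraction = 29+7 = 36
ES_Statistical analysis = 15; EF_Statistical analysis = 15+11 = 26
ES_Replicate run = max(EF_Equipment setup=7, EF_Calibration=14, EF_Incubation=21, EF_Imaging=20, EF_Data extraction=36, EF_Statistical analysis=26) = 36; EF_Replicate run = 36+8 = 44
Expected project duration μ = 44 days. Critical path: Order reagents → Sample prep → Data extraction → Replicate run.

44 days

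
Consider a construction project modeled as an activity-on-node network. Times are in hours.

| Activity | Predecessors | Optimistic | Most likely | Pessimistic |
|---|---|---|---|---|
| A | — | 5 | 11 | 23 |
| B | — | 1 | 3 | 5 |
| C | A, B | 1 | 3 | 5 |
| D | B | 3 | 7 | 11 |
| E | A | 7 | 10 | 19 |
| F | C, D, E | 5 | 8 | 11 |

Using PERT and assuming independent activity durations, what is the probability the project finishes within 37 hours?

0.946

te_A = (5 + 4·11 + 23)/6 = 72/6 = 12; σ²_A = ((23−5)/6)² = 9.000
te_B = (1 + 4·3 + 5)/6 = 18/6 = 3; σ²_B = ((5−1)/6)² = 0.444
te_C = (1 + 4·3 + 5)/6 = 18/6 = 3; σ²_C = ((5−1)/6)² = 0.444
te_D = (3 + 4·7 + 11)/6 = 42/6 = 7; σ²_D = ((11−3)/6)² = 1.778
te_E = (7 + 4·10 + 19)/6 = 66/6 = 11; σ²_E = ((19−7)/6)² = 4.000
te_F = (5 + 4·8 + 11)/6 = 48/6 = 8; σ²_F = ((11−5)/6)² = 1.000

Forward pass:
ES_A = 0; EF_A = 12
ES_B = 0; EF_B = 3
ES_C = max(EF_A=12, EF_B=3) = 12; EF_C = 12+3 = 15
ES_D = 3; EF_D = 3+7 = 10
ES_E = 12; EF_E = 12+11 = 23
ES_F = max(EF_C=15, EF_D=10, EF_E=23) = 23; EF_F = 23+8 = 31
Expected project duration μ = 31 hours. Critical path: A → E → F.

Variance along critical path = 9.000 + 4.000 + 1.000 = 14.000; σ = √14.000 = 3.742 hours.
Z = (37 − 31) / 3.742 = 1.604
P(T ≤ 37) = Φ(1.604) ≈ 0.946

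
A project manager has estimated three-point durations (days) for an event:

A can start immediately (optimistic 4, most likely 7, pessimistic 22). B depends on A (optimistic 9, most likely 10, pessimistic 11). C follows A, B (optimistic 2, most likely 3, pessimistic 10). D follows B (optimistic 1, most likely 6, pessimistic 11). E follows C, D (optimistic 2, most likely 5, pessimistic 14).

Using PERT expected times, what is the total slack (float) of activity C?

te_A = (4 + 4·7 + 22)/6 = 54/6 = 9
te_B = (9 + 4·10 + 11)/6 = 60/6 = 10
te_C = (2 + 4·3 + 10)/6 = 24/6 = 4
te_D = (1 + 4·6 + 11)/6 = 36/6 = 6
te_E = (2 + 4·5 + 14)/6 = 36/6 = 6

Forward pass:
ES_A = 0; EF_A = 9
ES_B = 9; EF_B = 9+10 = 19
ES_C = max(EF_A=9, EF_B=19) = 19; EF_C = 19+4 = 23
ES_D = 19; EF_D = 19+6 = 25
ES_E = max(EF_C=23, EF_D=25) = 25; EF_E = 25+6 = 31
Expected project duration μ = 31 days. Critical path: A → B → D → E.

Backward pass:
LF_E = 31; LS_E = 31−6 = 25
LF_D = LS_E = 25; LS_D = 25−6 = 19
LF_C = LS_E = 25; LS_C = 25−4 = 21
LF_B = min(LS_C=21, LS_D=19) = 19; LS_B = 19−10 = 9
LF_A = min(LS_B=9, LS_C=21) = 9; LS_A = 9−9 = 0
Slack_C = LS_C − ES_C = 21 − 19 = 2

2 days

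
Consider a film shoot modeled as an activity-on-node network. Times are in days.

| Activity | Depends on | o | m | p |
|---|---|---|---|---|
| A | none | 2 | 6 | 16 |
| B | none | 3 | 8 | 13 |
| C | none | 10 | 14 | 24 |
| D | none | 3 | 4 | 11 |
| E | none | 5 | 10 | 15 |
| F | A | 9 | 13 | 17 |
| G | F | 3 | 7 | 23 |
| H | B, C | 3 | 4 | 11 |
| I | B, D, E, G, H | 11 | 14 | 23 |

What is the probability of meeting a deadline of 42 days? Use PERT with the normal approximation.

te_A = (2 + 4·6 + 16)/6 = 42/6 = 7; σ²_A = ((16−2)/6)² = 5.444
te_B = (3 + 4·8 + 13)/6 = 48/6 = 8; σ²_B = ((13−3)/6)² = 2.778
te_C = (10 + 4·14 + 24)/6 = 90/6 = 15; σ²_C = ((24−10)/6)² = 5.444
te_D = (3 + 4·4 + 11)/6 = 30/6 = 5; σ²_D = ((11−3)/6)² = 1.778
te_E = (5 + 4·10 + 15)/6 = 60/6 = 10; σ²_E = ((15−5)/6)² = 2.778
te_F = (9 + 4·13 + 17)/6 = 78/6 = 13; σ²_F = ((17−9)/6)² = 1.778
te_G = (3 + 4·7 + 23)/6 = 54/6 = 9; σ²_G = ((23−3)/6)² = 11.111
te_H = (3 + 4·4 + 11)/6 = 30/6 = 5; σ²_H = ((11−3)/6)² = 1.778
te_I = (11 + 4·14 + 23)/6 = 90/6 = 15; σ²_I = ((23−11)/6)² = 4.000

Forward pass:
ES_A = 0; EF_A = 7
ES_B = 0; EF_B = 8
ES_C = 0; EF_C = 15
ES_D = 0; EF_D = 5
ES_E = 0; EF_E = 10
ES_F = 7; EF_F = 7+13 = 20
ES_G = 20; EF_G = 20+9 = 29
ES_H = max(EF_B=8, EF_C=15) = 15; EF_H = 15+5 = 20
ES_I = max(EF_B=8, EF_D=5, EF_E=10, EF_G=29, EF_H=20) = 29; EF_I = 29+15 = 44
Expected project duration μ = 44 days. Critical path: A → F → G → I.

Variance along critical path = 5.444 + 1.778 + 11.111 + 4.000 = 22.333; σ = √22.333 = 4.726 days.
Z = (42 − 44) / 4.726 = -0.423
P(T ≤ 42) = Φ(-0.423) ≈ 0.336

0.336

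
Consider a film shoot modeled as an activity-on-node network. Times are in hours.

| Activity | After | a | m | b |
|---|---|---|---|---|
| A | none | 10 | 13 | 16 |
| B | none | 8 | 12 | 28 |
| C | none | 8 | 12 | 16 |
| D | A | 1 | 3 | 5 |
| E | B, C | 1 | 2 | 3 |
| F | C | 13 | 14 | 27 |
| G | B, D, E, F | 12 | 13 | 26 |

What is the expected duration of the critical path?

43 hours

te_A = (10 + 4·13 + 16)/6 = 78/6 = 13
te_B = (8 + 4·12 + 28)/6 = 84/6 = 14
te_C = (8 + 4·12 + 16)/6 = 72/6 = 12
te_D = (1 + 4·3 + 5)/6 = 18/6 = 3
te_E = (1 + 4·2 + 3)/6 = 12/6 = 2
te_F = (13 + 4·14 + 27)/6 = 96/6 = 16
te_G = (12 + 4·13 + 26)/6 = 90/6 = 15

Forward pass:
ES_A = 0; EF_A = 13
ES_B = 0; EF_B = 14
ES_C = 0; EF_C = 12
ES_D = 13; EF_D = 13+3 = 16
ES_E = max(EF_B=14, EF_C=12) = 14; EF_E = 14+2 = 16
ES_F = 12; EF_F = 12+16 = 28
ES_G = max(EF_B=14, EF_D=16, EF_E=16, EF_F=28) = 28; EF_G = 28+15 = 43
Expected project duration μ = 43 hours. Critical path: C → F → G.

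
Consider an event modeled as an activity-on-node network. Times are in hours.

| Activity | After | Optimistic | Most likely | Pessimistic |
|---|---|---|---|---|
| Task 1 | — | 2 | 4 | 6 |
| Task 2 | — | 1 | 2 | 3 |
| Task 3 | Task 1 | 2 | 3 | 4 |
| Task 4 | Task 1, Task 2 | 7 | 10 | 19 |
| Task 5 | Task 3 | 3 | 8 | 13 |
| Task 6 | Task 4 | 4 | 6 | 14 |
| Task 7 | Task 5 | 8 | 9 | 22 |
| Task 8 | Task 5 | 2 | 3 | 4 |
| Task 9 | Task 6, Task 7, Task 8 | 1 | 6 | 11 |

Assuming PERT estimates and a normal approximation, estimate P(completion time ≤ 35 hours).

te_Task 1 = (2 + 4·4 + 6)/6 = 24/6 = 4; σ²_Task 1 = ((6−2)/6)² = 0.444
te_Task 2 = (1 + 4·2 + 3)/6 = 12/6 = 2; σ²_Task 2 = ((3−1)/6)² = 0.111
te_Task 3 = (2 + 4·3 + 4)/6 = 18/6 = 3; σ²_Task 3 = ((4−2)/6)² = 0.111
te_Task 4 = (7 + 4·10 + 19)/6 = 66/6 = 11; σ²_Task 4 = ((19−7)/6)² = 4.000
te_Task 5 = (3 + 4·8 + 13)/6 = 48/6 = 8; σ²_Task 5 = ((13−3)/6)² = 2.778
te_Task 6 = (4 + 4·6 + 14)/6 = 42/6 = 7; σ²_Task 6 = ((14−4)/6)² = 2.778
te_Task 7 = (8 + 4·9 + 22)/6 = 66/6 = 11; σ²_Task 7 = ((22−8)/6)² = 5.444
te_Task 8 = (2 + 4·3 + 4)/6 = 18/6 = 3; σ²_Task 8 = ((4−2)/6)² = 0.111
te_Task 9 = (1 + 4·6 + 11)/6 = 36/6 = 6; σ²_Task 9 = ((11−1)/6)² = 2.778

Forward pass:
ES_Task 1 = 0; EF_Task 1 = 4
ES_Task 2 = 0; EF_Task 2 = 2
ES_Task 3 = 4; EF_Task 3 = 4+3 = 7
ES_Task 4 = max(EF_Task 1=4, EF_Task 2=2) = 4; EF_Task 4 = 4+11 = 15
ES_Task 5 = 7; EF_Task 5 = 7+8 = 15
ES_Task 6 = 15; EF_Task 6 = 15+7 = 22
ES_Task 7 = 15; EF_Task 7 = 15+11 = 26
ES_Task 8 = 15; EF_Task 8 = 15+3 = 18
ES_Task 9 = max(EF_Task 6=22, EF_Task 7=26, EF_Task 8=18) = 26; EF_Task 9 = 26+6 = 32
Expected project duration μ = 32 hours. Critical path: Task 1 → Task 3 → Task 5 → Task 7 → Task 9.

Variance along critical path = 0.444 + 0.111 + 2.778 + 5.444 + 2.778 = 11.556; σ = √11.556 = 3.399 hours.
Z = (35 − 32) / 3.399 = 0.883
P(T ≤ 35) = Φ(0.883) ≈ 0.811

0.811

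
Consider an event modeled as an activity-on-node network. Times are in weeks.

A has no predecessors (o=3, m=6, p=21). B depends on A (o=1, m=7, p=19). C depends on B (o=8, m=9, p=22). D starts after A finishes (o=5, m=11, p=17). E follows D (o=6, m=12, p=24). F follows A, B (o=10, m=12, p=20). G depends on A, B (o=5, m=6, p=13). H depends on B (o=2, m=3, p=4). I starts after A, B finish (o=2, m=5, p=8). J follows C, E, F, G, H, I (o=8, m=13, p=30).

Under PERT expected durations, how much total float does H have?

te_A = (3 + 4·6 + 21)/6 = 48/6 = 8
te_B = (1 + 4·7 + 19)/6 = 48/6 = 8
te_C = (8 + 4·9 + 22)/6 = 66/6 = 11
te_D = (5 + 4·11 + 17)/6 = 66/6 = 11
te_E = (6 + 4·12 + 24)/6 = 78/6 = 13
te_F = (10 + 4·12 + 20)/6 = 78/6 = 13
te_G = (5 + 4·6 + 13)/6 = 42/6 = 7
te_H = (2 + 4·3 + 4)/6 = 18/6 = 3
te_I = (2 + 4·5 + 8)/6 = 30/6 = 5
te_J = (8 + 4·13 + 30)/6 = 90/6 = 15

Forward pass:
ES_A = 0; EF_A = 8
ES_B = 8; EF_B = 8+8 = 16
ES_C = 16; EF_C = 16+11 = 27
ES_D = 8; EF_D = 8+11 = 19
ES_E = 19; EF_E = 19+13 = 32
ES_F = max(EF_A=8, EF_B=16) = 16; EF_F = 16+13 = 29
ES_G = max(EF_A=8, EF_B=16) = 16; EF_G = 16+7 = 23
ES_H = 16; EF_H = 16+3 = 19
ES_I = max(EF_A=8, EF_B=16) = 16; EF_I = 16+5 = 21
ES_J = max(EF_C=27, EF_E=32, EF_F=29, EF_G=23, EF_H=19, EF_I=21) = 32; EF_J = 32+15 = 47
Expected project duration μ = 47 weeks. Critical path: A → D → E → J.

Backward pass:
LF_J = 47; LS_J = 47−15 = 32
LF_I = LS_J = 32; LS_I = 32−5 = 27
LF_H = LS_J = 32; LS_H = 32−3 = 29
LF_G = LS_J = 32; LS_G = 32−7 = 25
LF_F = LS_J = 32; LS_F = 32−13 = 19
LF_E = LS_J = 32; LS_E = 32−13 = 19
LF_D = LS_E = 19; LS_D = 19−11 = 8
LF_C = LS_J = 32; LS_C = 32−11 = 21
LF_B = min(LS_C=21, LS_F=19, LS_G=25, LS_H=29, LS_I=27) = 19; LS_B = 19−8 = 11
LF_A = min(LS_B=11, LS_D=8, LS_F=19, LS_G=25, LS_I=27) = 8; LS_A = 8−8 = 0
Slack_H = LS_H − ES_H = 29 − 16 = 13

13 weeks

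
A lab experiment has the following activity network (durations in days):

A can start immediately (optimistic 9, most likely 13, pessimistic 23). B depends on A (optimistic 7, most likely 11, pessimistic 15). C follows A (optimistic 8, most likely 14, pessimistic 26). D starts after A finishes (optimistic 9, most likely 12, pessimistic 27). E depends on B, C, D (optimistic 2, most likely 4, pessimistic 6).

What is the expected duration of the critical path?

33 days

te_A = (9 + 4·13 + 23)/6 = 84/6 = 14
te_B = (7 + 4·11 + 15)/6 = 66/6 = 11
te_C = (8 + 4·14 + 26)/6 = 90/6 = 15
te_D = (9 + 4·12 + 27)/6 = 84/6 = 14
te_E = (2 + 4·4 + 6)/6 = 24/6 = 4

Forward pass:
ES_A = 0; EF_A = 14
ES_B = 14; EF_B = 14+11 = 25
ES_C = 14; EF_C = 14+15 = 29
ES_D = 14; EF_D = 14+14 = 28
ES_E = max(EF_B=25, EF_C=29, EF_D=28) = 29; EF_E = 29+4 = 33
Expected project duration μ = 33 days. Critical path: A → C → E.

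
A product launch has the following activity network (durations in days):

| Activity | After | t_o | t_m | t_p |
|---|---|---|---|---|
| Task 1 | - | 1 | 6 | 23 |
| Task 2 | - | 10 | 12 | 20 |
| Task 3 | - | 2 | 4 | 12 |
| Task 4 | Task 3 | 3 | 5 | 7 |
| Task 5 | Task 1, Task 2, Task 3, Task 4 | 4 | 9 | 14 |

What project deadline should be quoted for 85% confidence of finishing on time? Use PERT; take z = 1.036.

24.4 days

te_Task 1 = (1 + 4·6 + 23)/6 = 48/6 = 8; σ²_Task 1 = ((23−1)/6)² = 13.444
te_Task 2 = (10 + 4·12 + 20)/6 = 78/6 = 13; σ²_Task 2 = ((20−10)/6)² = 2.778
te_Task 3 = (2 + 4·4 + 12)/6 = 30/6 = 5; σ²_Task 3 = ((12−2)/6)² = 2.778
te_Task 4 = (3 + 4·5 + 7)/6 = 30/6 = 5; σ²_Task 4 = ((7−3)/6)² = 0.444
te_Task 5 = (4 + 4·9 + 14)/6 = 54/6 = 9; σ²_Task 5 = ((14−4)/6)² = 2.778

Forward pass:
ES_Task 1 = 0; EF_Task 1 = 8
ES_Task 2 = 0; EF_Task 2 = 13
ES_Task 3 = 0; EF_Task 3 = 5
ES_Task 4 = 5; EF_Task 4 = 5+5 = 10
ES_Task 5 = max(EF_Task 1=8, EF_Task 2=13, EF_Task 3=5, EF_Task 4=10) = 13; EF_Task 5 = 13+9 = 22
Expected project duration μ = 22 days. Critical path: Task 2 → Task 5.

Variance along critical path = 2.778 + 2.778 = 5.556; σ = 2.357 days.
D = μ + z·σ = 22 + 1.036·2.357 = 24.4 days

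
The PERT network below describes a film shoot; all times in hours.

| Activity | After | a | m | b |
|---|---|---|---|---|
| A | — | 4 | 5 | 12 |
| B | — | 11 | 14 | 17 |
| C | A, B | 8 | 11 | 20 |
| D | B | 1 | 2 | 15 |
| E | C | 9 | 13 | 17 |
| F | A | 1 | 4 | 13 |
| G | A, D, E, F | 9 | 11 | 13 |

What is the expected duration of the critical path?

te_A = (4 + 4·5 + 12)/6 = 36/6 = 6
te_B = (11 + 4·14 + 17)/6 = 84/6 = 14
te_C = (8 + 4·11 + 20)/6 = 72/6 = 12
te_D = (1 + 4·2 + 15)/6 = 24/6 = 4
te_E = (9 + 4·13 + 17)/6 = 78/6 = 13
te_F = (1 + 4·4 + 13)/6 = 30/6 = 5
te_G = (9 + 4·11 + 13)/6 = 66/6 = 11

Forward pass:
ES_A = 0; EF_A = 6
ES_B = 0; EF_B = 14
ES_C = max(EF_A=6, EF_B=14) = 14; EF_C = 14+12 = 26
ES_D = 14; EF_D = 14+4 = 18
ES_E = 26; EF_E = 26+13 = 39
ES_F = 6; EF_F = 6+5 = 11
ES_G = max(EF_A=6, EF_D=18, EF_E=39, EF_F=11) = 39; EF_G = 39+11 = 50
Expected project duration μ = 50 hours. Critical path: B → C → E → G.

50 hours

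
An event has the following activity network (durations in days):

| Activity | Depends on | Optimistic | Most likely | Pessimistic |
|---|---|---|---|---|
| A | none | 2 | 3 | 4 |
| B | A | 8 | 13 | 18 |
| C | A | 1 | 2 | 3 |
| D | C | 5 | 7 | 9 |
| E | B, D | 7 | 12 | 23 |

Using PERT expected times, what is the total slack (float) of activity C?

4 days

te_A = (2 + 4·3 + 4)/6 = 18/6 = 3
te_B = (8 + 4·13 + 18)/6 = 78/6 = 13
te_C = (1 + 4·2 + 3)/6 = 12/6 = 2
te_D = (5 + 4·7 + 9)/6 = 42/6 = 7
te_E = (7 + 4·12 + 23)/6 = 78/6 = 13

Forward pass:
ES_A = 0; EF_A = 3
ES_B = 3; EF_B = 3+13 = 16
ES_C = 3; EF_C = 3+2 = 5
ES_D = 5; EF_D = 5+7 = 12
ES_E = max(EF_B=16, EF_D=12) = 16; EF_E = 16+13 = 29
Expected project duration μ = 29 days. Critical path: A → B → E.

Backward pass:
LF_E = 29; LS_E = 29−13 = 16
LF_D = LS_E = 16; LS_D = 16−7 = 9
LF_C = LS_D = 9; LS_C = 9−2 = 7
LF_B = LS_E = 16; LS_B = 16−13 = 3
LF_A = min(LS_B=3, LS_C=7) = 3; LS_A = 3−3 = 0
Slack_C = LS_C − ES_C = 7 − 3 = 4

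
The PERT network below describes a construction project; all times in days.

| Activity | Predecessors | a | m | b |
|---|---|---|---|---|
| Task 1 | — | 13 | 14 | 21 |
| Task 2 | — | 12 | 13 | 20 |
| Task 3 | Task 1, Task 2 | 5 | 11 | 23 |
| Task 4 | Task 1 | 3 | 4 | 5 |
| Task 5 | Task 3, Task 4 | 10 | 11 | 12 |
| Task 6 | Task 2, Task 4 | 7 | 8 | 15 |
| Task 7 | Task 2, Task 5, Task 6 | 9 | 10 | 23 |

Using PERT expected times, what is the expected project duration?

50 days

te_Task 1 = (13 + 4·14 + 21)/6 = 90/6 = 15
te_Task 2 = (12 + 4·13 + 20)/6 = 84/6 = 14
te_Task 3 = (5 + 4·11 + 23)/6 = 72/6 = 12
te_Task 4 = (3 + 4·4 + 5)/6 = 24/6 = 4
te_Task 5 = (10 + 4·11 + 12)/6 = 66/6 = 11
te_Task 6 = (7 + 4·8 + 15)/6 = 54/6 = 9
te_Task 7 = (9 + 4·10 + 23)/6 = 72/6 = 12

Forward pass:
ES_Task 1 = 0; EF_Task 1 = 15
ES_Task 2 = 0; EF_Task 2 = 14
ES_Task 3 = max(EF_Task 1=15, EF_Task 2=14) = 15; EF_Task 3 = 15+12 = 27
ES_Task 4 = 15; EF_Task 4 = 15+4 = 19
ES_Task 5 = max(EF_Task 3=27, EF_Task 4=19) = 27; EF_Task 5 = 27+11 = 38
ES_Task 6 = max(EF_Task 2=14, EF_Task 4=19) = 19; EF_Task 6 = 19+9 = 28
ES_Task 7 = max(EF_Task 2=14, EF_Task 5=38, EF_Task 6=28) = 38; EF_Task 7 = 38+12 = 50
Expected project duration μ = 50 days. Critical path: Task 1 → Task 3 → Task 5 → Task 7.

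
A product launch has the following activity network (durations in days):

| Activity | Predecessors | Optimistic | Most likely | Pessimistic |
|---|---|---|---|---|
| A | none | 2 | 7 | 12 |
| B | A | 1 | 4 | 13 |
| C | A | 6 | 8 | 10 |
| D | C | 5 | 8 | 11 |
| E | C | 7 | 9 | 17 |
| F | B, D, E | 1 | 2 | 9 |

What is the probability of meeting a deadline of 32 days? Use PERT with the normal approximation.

0.924

te_A = (2 + 4·7 + 12)/6 = 42/6 = 7; σ²_A = ((12−2)/6)² = 2.778
te_B = (1 + 4·4 + 13)/6 = 30/6 = 5; σ²_B = ((13−1)/6)² = 4.000
te_C = (6 + 4·8 + 10)/6 = 48/6 = 8; σ²_C = ((10−6)/6)² = 0.444
te_D = (5 + 4·8 + 11)/6 = 48/6 = 8; σ²_D = ((11−5)/6)² = 1.000
te_E = (7 + 4·9 + 17)/6 = 60/6 = 10; σ²_E = ((17−7)/6)² = 2.778
te_F = (1 + 4·2 + 9)/6 = 18/6 = 3; σ²_F = ((9−1)/6)² = 1.778

Forward pass:
ES_A = 0; EF_A = 7
ES_B = 7; EF_B = 7+5 = 12
ES_C = 7; EF_C = 7+8 = 15
ES_D = 15; EF_D = 15+8 = 23
ES_E = 15; EF_E = 15+10 = 25
ES_F = max(EF_B=12, EF_D=23, EF_E=25) = 25; EF_F = 25+3 = 28
Expected project duration μ = 28 days. Critical path: A → C → E → F.

Variance along critical path = 2.778 + 0.444 + 2.778 + 1.778 = 7.778; σ = √7.778 = 2.789 days.
Z = (32 − 28) / 2.789 = 1.434
P(T ≤ 32) = Φ(1.434) ≈ 0.924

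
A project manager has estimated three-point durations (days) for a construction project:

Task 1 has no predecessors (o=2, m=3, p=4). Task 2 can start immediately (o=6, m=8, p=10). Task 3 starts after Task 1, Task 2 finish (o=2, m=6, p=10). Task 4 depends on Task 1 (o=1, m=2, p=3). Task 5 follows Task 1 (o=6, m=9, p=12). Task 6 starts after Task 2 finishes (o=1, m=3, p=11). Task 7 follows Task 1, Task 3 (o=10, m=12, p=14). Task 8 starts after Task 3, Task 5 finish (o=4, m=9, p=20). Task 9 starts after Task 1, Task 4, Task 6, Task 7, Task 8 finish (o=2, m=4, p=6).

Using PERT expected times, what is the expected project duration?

30 days

te_Task 1 = (2 + 4·3 + 4)/6 = 18/6 = 3
te_Task 2 = (6 + 4·8 + 10)/6 = 48/6 = 8
te_Task 3 = (2 + 4·6 + 10)/6 = 36/6 = 6
te_Task 4 = (1 + 4·2 + 3)/6 = 12/6 = 2
te_Task 5 = (6 + 4·9 + 12)/6 = 54/6 = 9
te_Task 6 = (1 + 4·3 + 11)/6 = 24/6 = 4
te_Task 7 = (10 + 4·12 + 14)/6 = 72/6 = 12
te_Task 8 = (4 + 4·9 + 20)/6 = 60/6 = 10
te_Task 9 = (2 + 4·4 + 6)/6 = 24/6 = 4

Forward pass:
ES_Task 1 = 0; EF_Task 1 = 3
ES_Task 2 = 0; EF_Task 2 = 8
ES_Task 3 = max(EF_Task 1=3, EF_Task 2=8) = 8; EF_Task 3 = 8+6 = 14
ES_Task 4 = 3; EF_Task 4 = 3+2 = 5
ES_Task 5 = 3; EF_Task 5 = 3+9 = 12
ES_Task 6 = 8; EF_Task 6 = 8+4 = 12
ES_Task 7 = max(EF_Task 1=3, EF_Task 3=14) = 14; EF_Task 7 = 14+12 = 26
ES_Task 8 = max(EF_Task 3=14, EF_Task 5=12) = 14; EF_Task 8 = 14+10 = 24
ES_Task 9 = max(EF_Task 1=3, EF_Task 4=5, EF_Task 6=12, EF_Task 7=26, EF_Task 8=24) = 26; EF_Task 9 = 26+4 = 30
Expected project duration μ = 30 days. Critical path: Task 2 → Task 3 → Task 7 → Task 9.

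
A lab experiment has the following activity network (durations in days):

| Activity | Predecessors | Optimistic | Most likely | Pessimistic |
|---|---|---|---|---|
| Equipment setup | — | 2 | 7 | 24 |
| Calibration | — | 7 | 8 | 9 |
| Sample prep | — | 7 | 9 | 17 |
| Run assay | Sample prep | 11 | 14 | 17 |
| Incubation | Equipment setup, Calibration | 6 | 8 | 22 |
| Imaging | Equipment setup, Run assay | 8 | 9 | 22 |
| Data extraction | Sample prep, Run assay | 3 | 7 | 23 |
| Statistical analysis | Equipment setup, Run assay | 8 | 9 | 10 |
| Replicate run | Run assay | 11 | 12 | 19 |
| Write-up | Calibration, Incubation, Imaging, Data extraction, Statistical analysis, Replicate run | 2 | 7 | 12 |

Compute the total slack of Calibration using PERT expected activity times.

te_Equipment setup = (2 + 4·7 + 24)/6 = 54/6 = 9
te_Calibration = (7 + 4·8 + 9)/6 = 48/6 = 8
te_Sample prep = (7 + 4·9 + 17)/6 = 60/6 = 10
te_Run assay = (11 + 4·14 + 17)/6 = 84/6 = 14
te_Incubation = (6 + 4·8 + 22)/6 = 60/6 = 10
te_Imaging = (8 + 4·9 + 22)/6 = 66/6 = 11
te_Data extraction = (3 + 4·7 + 23)/6 = 54/6 = 9
te_Statistical analysis = (8 + 4·9 + 10)/6 = 54/6 = 9
te_Replicate run = (11 + 4·12 + 19)/6 = 78/6 = 13
te_Write-up = (2 + 4·7 + 12)/6 = 42/6 = 7

Forward pass:
ES_Equipment setup = 0; EF_Equipment setup = 9
ES_Calibration = 0; EF_Calibration = 8
ES_Sample prep = 0; EF_Sample prep = 10
ES_Run assay = 10; EF_Run assay = 10+14 = 24
ES_Incubation = max(EF_Equipment setup=9, EF_Calibration=8) = 9; EF_Incubation = 9+10 = 19
ES_Imaging = max(EF_Equipment setup=9, EF_Run assay=24) = 24; EF_Imaging = 24+11 = 35
ES_Data extraction = max(EF_Sample prep=10, EF_Run assay=24) = 24; EF_Data extraction = 24+9 = 33
ES_Statistical analysis = max(EF_Equipment setup=9, EF_Run assay=24) = 24; EF_Statistical analysis = 24+9 = 33
ES_Replicate run = 24; EF_Replicate run = 24+13 = 37
ES_Write-up = max(EF_Calibration=8, EF_Incubation=19, EF_Imaging=35, EF_Data extraction=33, EF_Statistical analysis=33, EF_Replicate run=37) = 37; EF_Write-up = 37+7 = 44
Expected project duration μ = 44 days. Critical path: Sample prep → Run assay → Replicate run → Write-up.

Backward pass:
LF_Write-up = 44; LS_Write-up = 44−7 = 37
LF_Replicate run = LS_Write-up = 37; LS_Replicate run = 37−13 = 24
LF_Statistical analysis = LS_Write-up = 37; LS_Statistical analysis = 37−9 = 28
LF_Data extraction = LS_Write-up = 37; LS_Data extraction = 37−9 = 28
LF_Imaging = LS_Write-up = 37; LS_Imaging = 37−11 = 26
LF_Incubation = LS_Write-up = 37; LS_Incubation = 37−10 = 27
LF_Run assay = min(LS_Imaging=26, LS_Data extraction=28, LS_Statistical analysis=28, LS_Replicate run=24) = 24; LS_Run assay = 24−14 = 10
LF_Sample prep = min(LS_Run assay=10, LS_Data extraction=28) = 10; LS_Sample prep = 10−10 = 0
LF_Calibration = min(LS_Incubation=27, LS_Write-up=37) = 27; LS_Calibration = 27−8 = 19
LF_Equipment setup = min(LS_Incubation=27, LS_Imaging=26, LS_Statistical analysis=28) = 26; LS_Equipment setup = 26−9 = 17
Slack_Calibration = LS_Calibration − ES_Calibration = 19 − 0 = 19

19 days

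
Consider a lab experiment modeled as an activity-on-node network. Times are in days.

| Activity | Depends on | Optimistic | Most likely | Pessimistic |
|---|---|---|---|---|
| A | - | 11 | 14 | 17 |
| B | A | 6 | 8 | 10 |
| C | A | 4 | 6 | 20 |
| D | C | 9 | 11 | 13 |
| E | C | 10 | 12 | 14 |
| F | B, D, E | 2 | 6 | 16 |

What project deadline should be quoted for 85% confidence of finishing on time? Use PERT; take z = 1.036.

te_A = (11 + 4·14 + 17)/6 = 84/6 = 14; σ²_A = ((17−11)/6)² = 1.000
te_B = (6 + 4·8 + 10)/6 = 48/6 = 8; σ²_B = ((10−6)/6)² = 0.444
te_C = (4 + 4·6 + 20)/6 = 48/6 = 8; σ²_C = ((20−4)/6)² = 7.111
te_D = (9 + 4·11 + 13)/6 = 66/6 = 11; σ²_D = ((13−9)/6)² = 0.444
te_E = (10 + 4·12 + 14)/6 = 72/6 = 12; σ²_E = ((14−10)/6)² = 0.444
te_F = (2 + 4·6 + 16)/6 = 42/6 = 7; σ²_F = ((16−2)/6)² = 5.444

Forward pass:
ES_A = 0; EF_A = 14
ES_B = 14; EF_B = 14+8 = 22
ES_C = 14; EF_C = 14+8 = 22
ES_D = 22; EF_D = 22+11 = 33
ES_E = 22; EF_E = 22+12 = 34
ES_F = max(EF_B=22, EF_D=33, EF_E=34) = 34; EF_F = 34+7 = 41
Expected project duration μ = 41 days. Critical path: A → C → E → F.

Variance along critical path = 1.000 + 7.111 + 0.444 + 5.444 = 14.000; σ = 3.742 days.
D = μ + z·σ = 41 + 1.036·3.742 = 44.9 days

44.9 days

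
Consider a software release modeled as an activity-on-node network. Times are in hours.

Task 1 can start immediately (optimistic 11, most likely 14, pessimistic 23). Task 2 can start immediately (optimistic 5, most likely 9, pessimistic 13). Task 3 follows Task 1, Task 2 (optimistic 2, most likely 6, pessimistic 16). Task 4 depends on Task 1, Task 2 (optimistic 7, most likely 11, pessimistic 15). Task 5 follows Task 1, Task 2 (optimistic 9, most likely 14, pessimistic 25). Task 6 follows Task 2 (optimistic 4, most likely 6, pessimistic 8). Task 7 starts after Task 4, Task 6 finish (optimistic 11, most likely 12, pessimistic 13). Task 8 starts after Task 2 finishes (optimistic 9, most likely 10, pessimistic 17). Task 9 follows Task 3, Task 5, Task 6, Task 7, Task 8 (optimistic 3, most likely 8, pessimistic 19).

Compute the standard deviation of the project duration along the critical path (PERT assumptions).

te_Task 1 = (11 + 4·14 + 23)/6 = 90/6 = 15; σ²_Task 1 = ((23−11)/6)² = 4.000
te_Task 2 = (5 + 4·9 + 13)/6 = 54/6 = 9; σ²_Task 2 = ((13−5)/6)² = 1.778
te_Task 3 = (2 + 4·6 + 16)/6 = 42/6 = 7; σ²_Task 3 = ((16−2)/6)² = 5.444
te_Task 4 = (7 + 4·11 + 15)/6 = 66/6 = 11; σ²_Task 4 = ((15−7)/6)² = 1.778
te_Task 5 = (9 + 4·14 + 25)/6 = 90/6 = 15; σ²_Task 5 = ((25−9)/6)² = 7.111
te_Task 6 = (4 + 4·6 + 8)/6 = 36/6 = 6; σ²_Task 6 = ((8−4)/6)² = 0.444
te_Task 7 = (11 + 4·12 + 13)/6 = 72/6 = 12; σ²_Task 7 = ((13−11)/6)² = 0.111
te_Task 8 = (9 + 4·10 + 17)/6 = 66/6 = 11; σ²_Task 8 = ((17−9)/6)² = 1.778
te_Task 9 = (3 + 4·8 + 19)/6 = 54/6 = 9; σ²_Task 9 = ((19−3)/6)² = 7.111

Forward pass:
ES_Task 1 = 0; EF_Task 1 = 15
ES_Task 2 = 0; EF_Task 2 = 9
ES_Task 3 = max(EF_Task 1=15, EF_Task 2=9) = 15; EF_Task 3 = 15+7 = 22
ES_Task 4 = max(EF_Task 1=15, EF_Task 2=9) = 15; EF_Task 4 = 15+11 = 26
ES_Task 5 = max(EF_Task 1=15, EF_Task 2=9) = 15; EF_Task 5 = 15+15 = 30
ES_Task 6 = 9; EF_Task 6 = 9+6 = 15
ES_Task 7 = max(EF_Task 4=26, EF_Task 6=15) = 26; EF_Task 7 = 26+12 = 38
ES_Task 8 = 9; EF_Task 8 = 9+11 = 20
ES_Task 9 = max(EF_Task 3=22, EF_Task 5=30, EF_Task 6=15, EF_Task 7=38, EF_Task 8=20) = 38; EF_Task 9 = 38+9 = 47
Expected project duration μ = 47 hours. Critical path: Task 1 → Task 4 → Task 7 → Task 9.

Variance along critical path = 4.000 + 1.778 + 0.111 + 7.111 = 13.000
σ = √13.000 = 3.606 hours

3.61 hours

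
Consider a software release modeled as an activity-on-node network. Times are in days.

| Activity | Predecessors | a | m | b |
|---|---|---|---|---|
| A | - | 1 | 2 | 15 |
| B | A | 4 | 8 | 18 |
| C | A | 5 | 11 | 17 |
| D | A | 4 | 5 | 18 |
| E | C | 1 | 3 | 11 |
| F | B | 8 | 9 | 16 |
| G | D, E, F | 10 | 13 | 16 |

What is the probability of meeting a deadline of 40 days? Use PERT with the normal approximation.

te_A = (1 + 4·2 + 15)/6 = 24/6 = 4; σ²_A = ((15−1)/6)² = 5.444
te_B = (4 + 4·8 + 18)/6 = 54/6 = 9; σ²_B = ((18−4)/6)² = 5.444
te_C = (5 + 4·11 + 17)/6 = 66/6 = 11; σ²_C = ((17−5)/6)² = 4.000
te_D = (4 + 4·5 + 18)/6 = 42/6 = 7; σ²_D = ((18−4)/6)² = 5.444
te_E = (1 + 4·3 + 11)/6 = 24/6 = 4; σ²_E = ((11−1)/6)² = 2.778
te_F = (8 + 4·9 + 16)/6 = 60/6 = 10; σ²_F = ((16−8)/6)² = 1.778
te_G = (10 + 4·13 + 16)/6 = 78/6 = 13; σ²_G = ((16−10)/6)² = 1.000

Forward pass:
ES_A = 0; EF_A = 4
ES_B = 4; EF_B = 4+9 = 13
ES_C = 4; EF_C = 4+11 = 15
ES_D = 4; EF_D = 4+7 = 11
ES_E = 15; EF_E = 15+4 = 19
ES_F = 13; EF_F = 13+10 = 23
ES_G = max(EF_D=11, EF_E=19, EF_F=23) = 23; EF_G = 23+13 = 36
Expected project duration μ = 36 days. Critical path: A → B → F → G.

Variance along critical path = 5.444 + 5.444 + 1.778 + 1.000 = 13.667; σ = √13.667 = 3.697 days.
Z = (40 − 36) / 3.697 = 1.082
P(T ≤ 40) = Φ(1.082) ≈ 0.860

0.860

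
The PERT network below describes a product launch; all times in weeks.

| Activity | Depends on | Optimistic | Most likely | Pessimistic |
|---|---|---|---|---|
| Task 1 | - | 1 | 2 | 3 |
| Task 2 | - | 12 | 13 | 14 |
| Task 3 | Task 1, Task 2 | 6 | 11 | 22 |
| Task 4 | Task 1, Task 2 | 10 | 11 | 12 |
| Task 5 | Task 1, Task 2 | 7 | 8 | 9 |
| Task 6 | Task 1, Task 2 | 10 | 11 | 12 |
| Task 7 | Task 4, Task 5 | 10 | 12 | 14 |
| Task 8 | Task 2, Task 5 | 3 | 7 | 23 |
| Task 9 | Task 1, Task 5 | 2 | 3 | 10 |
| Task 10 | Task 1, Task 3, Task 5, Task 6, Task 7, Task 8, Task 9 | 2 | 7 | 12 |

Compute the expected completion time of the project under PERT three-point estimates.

43 weeks

te_Task 1 = (1 + 4·2 + 3)/6 = 12/6 = 2
te_Task 2 = (12 + 4·13 + 14)/6 = 78/6 = 13
te_Task 3 = (6 + 4·11 + 22)/6 = 72/6 = 12
te_Task 4 = (10 + 4·11 + 12)/6 = 66/6 = 11
te_Task 5 = (7 + 4·8 + 9)/6 = 48/6 = 8
te_Task 6 = (10 + 4·11 + 12)/6 = 66/6 = 11
te_Task 7 = (10 + 4·12 + 14)/6 = 72/6 = 12
te_Task 8 = (3 + 4·7 + 23)/6 = 54/6 = 9
te_Task 9 = (2 + 4·3 + 10)/6 = 24/6 = 4
te_Task 10 = (2 + 4·7 + 12)/6 = 42/6 = 7

Forward pass:
ES_Task 1 = 0; EF_Task 1 = 2
ES_Task 2 = 0; EF_Task 2 = 13
ES_Task 3 = max(EF_Task 1=2, EF_Task 2=13) = 13; EF_Task 3 = 13+12 = 25
ES_Task 4 = max(EF_Task 1=2, EF_Task 2=13) = 13; EF_Task 4 = 13+11 = 24
ES_Task 5 = max(EF_Task 1=2, EF_Task 2=13) = 13; EF_Task 5 = 13+8 = 21
ES_Task 6 = max(EF_Task 1=2, EF_Task 2=13) = 13; EF_Task 6 = 13+11 = 24
ES_Task 7 = max(EF_Task 4=24, EF_Task 5=21) = 24; EF_Task 7 = 24+12 = 36
ES_Task 8 = max(EF_Task 2=13, EF_Task 5=21) = 21; EF_Task 8 = 21+9 = 30
ES_Task 9 = max(EF_Task 1=2, EF_Task 5=21) = 21; EF_Task 9 = 21+4 = 25
ES_Task 10 = max(EF_Task 1=2, EF_Task 3=25, EF_Task 5=21, EF_Task 6=24, EF_Task 7=36, EF_Task 8=30, EF_Task 9=25) = 36; EF_Task 10 = 36+7 = 43
Expected project duration μ = 43 weeks. Critical path: Task 2 → Task 4 → Task 7 → Task 10.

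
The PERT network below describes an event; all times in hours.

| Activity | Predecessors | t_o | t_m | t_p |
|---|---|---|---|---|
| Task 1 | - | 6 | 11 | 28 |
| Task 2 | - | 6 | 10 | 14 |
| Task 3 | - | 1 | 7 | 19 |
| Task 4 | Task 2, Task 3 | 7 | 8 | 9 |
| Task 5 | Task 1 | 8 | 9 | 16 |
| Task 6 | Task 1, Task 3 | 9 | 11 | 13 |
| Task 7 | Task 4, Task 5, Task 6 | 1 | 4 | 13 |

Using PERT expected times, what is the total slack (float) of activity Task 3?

5 hours

te_Task 1 = (6 + 4·11 + 28)/6 = 78/6 = 13
te_Task 2 = (6 + 4·10 + 14)/6 = 60/6 = 10
te_Task 3 = (1 + 4·7 + 19)/6 = 48/6 = 8
te_Task 4 = (7 + 4·8 + 9)/6 = 48/6 = 8
te_Task 5 = (8 + 4·9 + 16)/6 = 60/6 = 10
te_Task 6 = (9 + 4·11 + 13)/6 = 66/6 = 11
te_Task 7 = (1 + 4·4 + 13)/6 = 30/6 = 5

Forward pass:
ES_Task 1 = 0; EF_Task 1 = 13
ES_Task 2 = 0; EF_Task 2 = 10
ES_Task 3 = 0; EF_Task 3 = 8
ES_Task 4 = max(EF_Task 2=10, EF_Task 3=8) = 10; EF_Task 4 = 10+8 = 18
ES_Task 5 = 13; EF_Task 5 = 13+10 = 23
ES_Task 6 = max(EF_Task 1=13, EF_Task 3=8) = 13; EF_Task 6 = 13+11 = 24
ES_Task 7 = max(EF_Task 4=18, EF_Task 5=23, EF_Task 6=24) = 24; EF_Task 7 = 24+5 = 29
Expected project duration μ = 29 hours. Critical path: Task 1 → Task 6 → Task 7.

Backward pass:
LF_Task 7 = 29; LS_Task 7 = 29−5 = 24
LF_Task 6 = LS_Task 7 = 24; LS_Task 6 = 24−11 = 13
LF_Task 5 = LS_Task 7 = 24; LS_Task 5 = 24−10 = 14
LF_Task 4 = LS_Task 7 = 24; LS_Task 4 = 24−8 = 16
LF_Task 3 = min(LS_Task 4=16, LS_Task 6=13) = 13; LS_Task 3 = 13−8 = 5
LF_Task 2 = LS_Task 4 = 16; LS_Task 2 = 16−10 = 6
LF_Task 1 = min(LS_Task 5=14, LS_Task 6=13) = 13; LS_Task 1 = 13−13 = 0
Slack_Task 3 = LS_Task 3 − ES_Task 3 = 5 − 0 = 5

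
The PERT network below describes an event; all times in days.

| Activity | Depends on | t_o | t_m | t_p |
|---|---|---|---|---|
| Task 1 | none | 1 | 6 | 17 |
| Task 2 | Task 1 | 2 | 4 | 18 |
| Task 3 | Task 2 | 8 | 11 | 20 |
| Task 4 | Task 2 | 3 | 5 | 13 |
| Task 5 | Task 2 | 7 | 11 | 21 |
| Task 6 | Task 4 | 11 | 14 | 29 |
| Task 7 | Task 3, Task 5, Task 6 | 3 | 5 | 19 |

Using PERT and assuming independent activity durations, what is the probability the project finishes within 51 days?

0.941

te_Task 1 = (1 + 4·6 + 17)/6 = 42/6 = 7; σ²_Task 1 = ((17−1)/6)² = 7.111
te_Task 2 = (2 + 4·4 + 18)/6 = 36/6 = 6; σ²_Task 2 = ((18−2)/6)² = 7.111
te_Task 3 = (8 + 4·11 + 20)/6 = 72/6 = 12; σ²_Task 3 = ((20−8)/6)² = 4.000
te_Task 4 = (3 + 4·5 + 13)/6 = 36/6 = 6; σ²_Task 4 = ((13−3)/6)² = 2.778
te_Task 5 = (7 + 4·11 + 21)/6 = 72/6 = 12; σ²_Task 5 = ((21−7)/6)² = 5.444
te_Task 6 = (11 + 4·14 + 29)/6 = 96/6 = 16; σ²_Task 6 = ((29−11)/6)² = 9.000
te_Task 7 = (3 + 4·5 + 19)/6 = 42/6 = 7; σ²_Task 7 = ((19−3)/6)² = 7.111

Forward pass:
ES_Task 1 = 0; EF_Task 1 = 7
ES_Task 2 = 7; EF_Task 2 = 7+6 = 13
ES_Task 3 = 13; EF_Task 3 = 13+12 = 25
ES_Task 4 = 13; EF_Task 4 = 13+6 = 19
ES_Task 5 = 13; EF_Task 5 = 13+12 = 25
ES_Task 6 = 19; EF_Task 6 = 19+16 = 35
ES_Task 7 = max(EF_Task 3=25, EF_Task 5=25, EF_Task 6=35) = 35; EF_Task 7 = 35+7 = 42
Expected project duration μ = 42 days. Critical path: Task 1 → Task 2 → Task 4 → Task 6 → Task 7.

Variance along critical path = 7.111 + 7.111 + 2.778 + 9.000 + 7.111 = 33.111; σ = √33.111 = 5.754 days.
Z = (51 − 42) / 5.754 = 1.564
P(T ≤ 51) = Φ(1.564) ≈ 0.941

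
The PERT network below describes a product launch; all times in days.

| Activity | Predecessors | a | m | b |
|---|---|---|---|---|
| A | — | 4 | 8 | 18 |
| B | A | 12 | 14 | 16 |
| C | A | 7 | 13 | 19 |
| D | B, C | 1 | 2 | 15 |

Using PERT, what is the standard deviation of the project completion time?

te_A = (4 + 4·8 + 18)/6 = 54/6 = 9; σ²_A = ((18−4)/6)² = 5.444
te_B = (12 + 4·14 + 16)/6 = 84/6 = 14; σ²_B = ((16−12)/6)² = 0.444
te_C = (7 + 4·13 + 19)/6 = 78/6 = 13; σ²_C = ((19−7)/6)² = 4.000
te_D = (1 + 4·2 + 15)/6 = 24/6 = 4; σ²_D = ((15−1)/6)² = 5.444

Forward pass:
ES_A = 0; EF_A = 9
ES_B = 9; EF_B = 9+14 = 23
ES_C = 9; EF_C = 9+13 = 22
ES_D = max(EF_B=23, EF_C=22) = 23; EF_D = 23+4 = 27
Expected project duration μ = 27 days. Critical path: A → B → D.

Variance along critical path = 5.444 + 0.444 + 5.444 = 11.333
σ = √11.333 = 3.367 days

3.37 days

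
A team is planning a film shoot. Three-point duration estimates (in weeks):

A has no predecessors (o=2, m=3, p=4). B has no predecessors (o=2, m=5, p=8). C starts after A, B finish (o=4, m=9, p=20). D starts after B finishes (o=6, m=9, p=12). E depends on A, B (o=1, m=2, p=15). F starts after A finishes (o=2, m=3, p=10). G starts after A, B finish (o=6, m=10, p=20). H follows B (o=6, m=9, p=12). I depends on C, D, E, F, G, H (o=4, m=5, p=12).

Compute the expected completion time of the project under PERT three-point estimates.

22 weeks

te_A = (2 + 4·3 + 4)/6 = 18/6 = 3
te_B = (2 + 4·5 + 8)/6 = 30/6 = 5
te_C = (4 + 4·9 + 20)/6 = 60/6 = 10
te_D = (6 + 4·9 + 12)/6 = 54/6 = 9
te_E = (1 + 4·2 + 15)/6 = 24/6 = 4
te_F = (2 + 4·3 + 10)/6 = 24/6 = 4
te_G = (6 + 4·10 + 20)/6 = 66/6 = 11
te_H = (6 + 4·9 + 12)/6 = 54/6 = 9
te_I = (4 + 4·5 + 12)/6 = 36/6 = 6

Forward pass:
ES_A = 0; EF_A = 3
ES_B = 0; EF_B = 5
ES_C = max(EF_A=3, EF_B=5) = 5; EF_C = 5+10 = 15
ES_D = 5; EF_D = 5+9 = 14
ES_E = max(EF_A=3, EF_B=5) = 5; EF_E = 5+4 = 9
ES_F = 3; EF_F = 3+4 = 7
ES_G = max(EF_A=3, EF_B=5) = 5; EF_G = 5+11 = 16
ES_H = 5; EF_H = 5+9 = 14
ES_I = max(EF_C=15, EF_D=14, EF_E=9, EF_F=7, EF_G=16, EF_H=14) = 16; EF_I = 16+6 = 22
Expected project duration μ = 22 weeks. Critical path: B → G → I.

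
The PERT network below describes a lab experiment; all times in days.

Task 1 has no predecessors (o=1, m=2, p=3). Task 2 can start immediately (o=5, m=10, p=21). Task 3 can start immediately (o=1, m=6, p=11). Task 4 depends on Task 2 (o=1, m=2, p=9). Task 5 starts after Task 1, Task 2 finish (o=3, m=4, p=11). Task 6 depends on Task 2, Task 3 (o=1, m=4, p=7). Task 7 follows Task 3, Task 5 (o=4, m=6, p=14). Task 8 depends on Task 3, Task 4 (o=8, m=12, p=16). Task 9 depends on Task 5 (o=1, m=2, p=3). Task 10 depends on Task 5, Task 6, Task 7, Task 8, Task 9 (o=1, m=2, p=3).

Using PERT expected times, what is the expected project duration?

28 days

te_Task 1 = (1 + 4·2 + 3)/6 = 12/6 = 2
te_Task 2 = (5 + 4·10 + 21)/6 = 66/6 = 11
te_Task 3 = (1 + 4·6 + 11)/6 = 36/6 = 6
te_Task 4 = (1 + 4·2 + 9)/6 = 18/6 = 3
te_Task 5 = (3 + 4·4 + 11)/6 = 30/6 = 5
te_Task 6 = (1 + 4·4 + 7)/6 = 24/6 = 4
te_Task 7 = (4 + 4·6 + 14)/6 = 42/6 = 7
te_Task 8 = (8 + 4·12 + 16)/6 = 72/6 = 12
te_Task 9 = (1 + 4·2 + 3)/6 = 12/6 = 2
te_Task 10 = (1 + 4·2 + 3)/6 = 12/6 = 2

Forward pass:
ES_Task 1 = 0; EF_Task 1 = 2
ES_Task 2 = 0; EF_Task 2 = 11
ES_Task 3 = 0; EF_Task 3 = 6
ES_Task 4 = 11; EF_Task 4 = 11+3 = 14
ES_Task 5 = max(EF_Task 1=2, EF_Task 2=11) = 11; EF_Task 5 = 11+5 = 16
ES_Task 6 = max(EF_Task 2=11, EF_Task 3=6) = 11; EF_Task 6 = 11+4 = 15
ES_Task 7 = max(EF_Task 3=6, EF_Task 5=16) = 16; EF_Task 7 = 16+7 = 23
ES_Task 8 = max(EF_Task 3=6, EF_Task 4=14) = 14; EF_Task 8 = 14+12 = 26
ES_Task 9 = 16; EF_Task 9 = 16+2 = 18
ES_Task 10 = max(EF_Task 5=16, EF_Task 6=15, EF_Task 7=23, EF_Task 8=26, EF_Task 9=18) = 26; EF_Task 10 = 26+2 = 28
Expected project duration μ = 28 days. Critical path: Task 2 → Task 4 → Task 8 → Task 10.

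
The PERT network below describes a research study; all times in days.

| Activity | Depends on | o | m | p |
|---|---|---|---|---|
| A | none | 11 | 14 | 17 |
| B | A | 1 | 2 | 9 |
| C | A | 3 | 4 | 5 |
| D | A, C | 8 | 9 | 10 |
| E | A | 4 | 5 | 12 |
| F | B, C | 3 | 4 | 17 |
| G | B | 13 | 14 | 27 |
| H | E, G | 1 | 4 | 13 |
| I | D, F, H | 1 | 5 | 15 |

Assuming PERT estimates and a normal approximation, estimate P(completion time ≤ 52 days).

te_A = (11 + 4·14 + 17)/6 = 84/6 = 14; σ²_A = ((17−11)/6)² = 1.000
te_B = (1 + 4·2 + 9)/6 = 18/6 = 3; σ²_B = ((9−1)/6)² = 1.778
te_C = (3 + 4·4 + 5)/6 = 24/6 = 4; σ²_C = ((5−3)/6)² = 0.111
te_D = (8 + 4·9 + 10)/6 = 54/6 = 9; σ²_D = ((10−8)/6)² = 0.111
te_E = (4 + 4·5 + 12)/6 = 36/6 = 6; σ²_E = ((12−4)/6)² = 1.778
te_F = (3 + 4·4 + 17)/6 = 36/6 = 6; σ²_F = ((17−3)/6)² = 5.444
te_G = (13 + 4·14 + 27)/6 = 96/6 = 16; σ²_G = ((27−13)/6)² = 5.444
te_H = (1 + 4·4 + 13)/6 = 30/6 = 5; σ²_H = ((13−1)/6)² = 4.000
te_I = (1 + 4·5 + 15)/6 = 36/6 = 6; σ²_I = ((15−1)/6)² = 5.444

Forward pass:
ES_A = 0; EF_A = 14
ES_B = 14; EF_B = 14+3 = 17
ES_C = 14; EF_C = 14+4 = 18
ES_D = max(EF_A=14, EF_C=18) = 18; EF_D = 18+9 = 27
ES_E = 14; EF_E = 14+6 = 20
ES_F = max(EF_B=17, EF_C=18) = 18; EF_F = 18+6 = 24
ES_G = 17; EF_G = 17+16 = 33
ES_H = max(EF_E=20, EF_G=33) = 33; EF_H = 33+5 = 38
ES_I = max(EF_D=27, EF_F=24, EF_H=38) = 38; EF_I = 38+6 = 44
Expected project duration μ = 44 days. Critical path: A → B → G → H → I.

Variance along critical path = 1.000 + 1.778 + 5.444 + 4.000 + 5.444 = 17.667; σ = √17.667 = 4.203 days.
Z = (52 − 44) / 4.203 = 1.903
P(T ≤ 52) = Φ(1.903) ≈ 0.972

0.972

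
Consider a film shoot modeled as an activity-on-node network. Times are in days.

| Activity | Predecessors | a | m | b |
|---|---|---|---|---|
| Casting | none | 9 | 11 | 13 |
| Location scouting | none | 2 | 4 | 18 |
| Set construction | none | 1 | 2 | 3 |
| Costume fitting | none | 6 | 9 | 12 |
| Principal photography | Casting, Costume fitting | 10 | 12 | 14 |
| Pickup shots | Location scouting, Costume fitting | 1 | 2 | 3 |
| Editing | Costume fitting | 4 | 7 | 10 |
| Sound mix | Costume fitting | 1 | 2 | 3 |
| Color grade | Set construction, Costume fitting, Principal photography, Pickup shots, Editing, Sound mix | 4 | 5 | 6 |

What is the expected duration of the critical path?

te_Casting = (9 + 4·11 + 13)/6 = 66/6 = 11
te_Location scouting = (2 + 4·4 + 18)/6 = 36/6 = 6
te_Set construction = (1 + 4·2 + 3)/6 = 12/6 = 2
te_Costume fitting = (6 + 4·9 + 12)/6 = 54/6 = 9
te_Principal photography = (10 + 4·12 + 14)/6 = 72/6 = 12
te_Pickup shots = (1 + 4·2 + 3)/6 = 12/6 = 2
te_Editing = (4 + 4·7 + 10)/6 = 42/6 = 7
te_Sound mix = (1 + 4·2 + 3)/6 = 12/6 = 2
te_Color grade = (4 + 4·5 + 6)/6 = 30/6 = 5

Forward pass:
ES_Casting = 0; EF_Casting = 11
ES_Location scouting = 0; EF_Location scouting = 6
ES_Set construction = 0; EF_Set construction = 2
ES_Costume fitting = 0; EF_Costume fitting = 9
ES_Principal photography = max(EF_Casting=11, EF_Costume fitting=9) = 11; EF_Principal photography = 11+12 = 23
ES_Pickup shots = max(EF_Location scouting=6, EF_Costume fitting=9) = 9; EF_Pickup shots = 9+2 = 11
ES_Editing = 9; EF_Editing = 9+7 = 16
ES_Sound mix = 9; EF_Sound mix = 9+2 = 11
ES_Color grade = max(EF_Set construction=2, EF_Costume fitting=9, EF_Principal photography=23, EF_Pickup shots=11, EF_Editing=16, EF_Sound mix=11) = 23; EF_Color grade = 23+5 = 28
Expected project duration μ = 28 days. Critical path: Casting → Principal photography → Color grade.

28 days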